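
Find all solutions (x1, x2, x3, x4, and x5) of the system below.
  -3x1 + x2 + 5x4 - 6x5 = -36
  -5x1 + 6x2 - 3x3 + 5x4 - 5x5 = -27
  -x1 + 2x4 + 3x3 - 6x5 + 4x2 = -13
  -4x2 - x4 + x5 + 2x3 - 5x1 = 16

infinitely many solutions

Row-reduce:
R1 ← R1 / (-3).
R2 ← R2 + 5·R1.
R3 ← R3 + 1·R1.
R4 ← R4 + 5·R1.
R2 ← R2 / (13/3).
R1 ← R1 + 1/3·R2.
R3 ← R3 − 11/3·R2.
R4 ← R4 + 17/3·R2.
R3 ← R3 / (72/13).
R1 ← R1 + 3/13·R3.
R2 ← R2 + 9/13·R3.
R4 ← R4 + 25/13·R3.
R4 ← R4 / (-907/72).
R1 ← R1 + 43/24·R4.
R2 ← R2 + 3/8·R4.
R3 ← R3 − 41/72·R4.
Rank is 4 with 5 unknowns, leaving x5 free.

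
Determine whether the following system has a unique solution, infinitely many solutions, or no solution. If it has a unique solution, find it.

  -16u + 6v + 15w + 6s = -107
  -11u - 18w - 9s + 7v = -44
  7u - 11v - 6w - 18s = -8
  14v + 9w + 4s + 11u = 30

u = 5, v = -1, w = -3, s = 4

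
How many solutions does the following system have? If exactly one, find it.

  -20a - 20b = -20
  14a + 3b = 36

Row-reduce the augmented matrix:
R1 ← R1 / (-20).
R2 ← R2 − 14·R1.
R2 ← R2 / (-11).
R1 ← R1 − 1·R2.
Reading off the reduced rows gives a = 3, b = -2.

a = 3, b = -2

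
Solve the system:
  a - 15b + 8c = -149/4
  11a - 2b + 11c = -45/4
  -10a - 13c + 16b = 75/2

Row-reduce the augmented matrix:
R2 ← R2 − 11·R1.
R3 ← R3 + 10·R1.
R2 ← R2 / (163).
R1 ← R1 + 15·R2.
R3 ← R3 + 134·R2.
R3 ← R3 / (603/163).
R1 ← R1 − 149/163·R3.
R2 ← R2 + 77/163·R3.
Reading off the reduced rows gives a = 5/4, b = 3/2, c = -2.

a = 5/4, b = 3/2, c = -2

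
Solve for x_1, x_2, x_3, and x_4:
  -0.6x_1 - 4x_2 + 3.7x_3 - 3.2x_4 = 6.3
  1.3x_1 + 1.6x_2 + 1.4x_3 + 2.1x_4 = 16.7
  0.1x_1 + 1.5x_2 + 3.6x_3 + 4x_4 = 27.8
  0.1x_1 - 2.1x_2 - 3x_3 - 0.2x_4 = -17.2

x_1 = 3, x_2 = 1, x_3 = 5, x_4 = 2

Row-reduce the augmented matrix:
R1 ← R1 / (-3/5).
R2 ← R2 − 13/10·R1.
R3 ← R3 − 1/10·R1.
R4 ← R4 − 1/10·R1.
R2 ← R2 / (-106/15).
R1 ← R1 − 20/3·R2.
R3 ← R3 − 5/6·R2.
R4 ← R4 + 83/30·R2.
R3 ← R3 / (22587/4240).
R1 ← R1 − 144/53·R3.
R2 ← R2 + 565/424·R3.
R4 ← R4 + 25737/4240·R3.
R4 ← R4 / (167883/37645).
R1 ← R1 + 5299/7529·R4.
R2 ← R2 − 10605/7529·R4.
R3 ← R3 − 4094/7529·R4.
Reading off the reduced rows gives x_1 = 3, x_2 = 1, x_3 = 5, x_4 = 2.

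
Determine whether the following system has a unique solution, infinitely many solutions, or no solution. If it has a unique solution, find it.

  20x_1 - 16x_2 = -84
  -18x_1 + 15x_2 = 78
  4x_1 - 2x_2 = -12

Row-reduce the augmented matrix:
R1 ← R1 / (20).
R2 ← R2 + 18·R1.
R3 ← R3 − 4·R1.
R2 ← R2 / (3/5).
R1 ← R1 + 4/5·R2.
R3 ← R3 − 6/5·R2.
R3 reduces to 0 = 0, so the extra equation is consistent.
Reading off the reduced rows gives x_1 = -1, x_2 = 4.

x_1 = -1, x_2 = 4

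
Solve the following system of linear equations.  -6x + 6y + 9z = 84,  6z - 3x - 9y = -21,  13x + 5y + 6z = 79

Row-reduce the augmented matrix:
R1 ← R1 / (-6).
R2 ← R2 + 3·R1.
R3 ← R3 − 13·R1.
R2 ← R2 / (-12).
R1 ← R1 + 1·R2.
R3 ← R3 − 18·R2.
R3 ← R3 / (111/4).
R1 ← R1 + 13/8·R3.
R2 ← R2 + 1/8·R3.
Reading off the reduced rows gives x = 1, y = 6, z = 6.

x = 1, y = 6, z = 6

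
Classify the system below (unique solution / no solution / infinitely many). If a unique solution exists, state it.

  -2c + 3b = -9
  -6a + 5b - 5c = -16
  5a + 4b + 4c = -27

Row-reduce the augmented matrix:
Swap R1 and R2.
R1 ← R1 / (-6).
R3 ← R3 − 5·R1.
R2 ← R2 / (3).
R1 ← R1 + 5/6·R2.
R3 ← R3 − 49/6·R2.
R3 ← R3 / (95/18).
R1 ← R1 − 5/18·R3.
R2 ← R2 + 2/3·R3.
Reading off the reduced rows gives a = 1, b = -5, c = -3.

a = 1, b = -5, c = -3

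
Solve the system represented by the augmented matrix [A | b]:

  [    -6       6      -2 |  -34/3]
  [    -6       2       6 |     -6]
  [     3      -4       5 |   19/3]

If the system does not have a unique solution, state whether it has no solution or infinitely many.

Row-reduce the augmented matrix:
R1 ← R1 / (-6).
R2 ← R2 + 6·R1.
R3 ← R3 − 3·R1.
R2 ← R2 / (-4).
R1 ← R1 + 1·R2.
R3 ← R3 + 1·R2.
R3 ← R3 / (2).
R1 ← R1 + 5/3·R3.
R2 ← R2 + 2·R3.
Reading off the reduced rows gives x_1 = 0, x_2 = -2, x_3 = -1/3.

x_1 = 0, x_2 = -2, x_3 = -1/3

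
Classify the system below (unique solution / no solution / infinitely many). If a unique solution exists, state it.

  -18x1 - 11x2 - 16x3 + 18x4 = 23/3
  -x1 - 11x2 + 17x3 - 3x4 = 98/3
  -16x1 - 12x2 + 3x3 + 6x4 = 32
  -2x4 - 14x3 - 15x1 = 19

x1 = -1, x2 = -7/3, x3 = 0, x4 = -2

Row-reduce the augmented matrix:
R1 ← R1 / (-18).
R2 ← R2 + 1·R1.
R3 ← R3 + 16·R1.
R4 ← R4 + 15·R1.
R2 ← R2 / (-187/18).
R1 ← R1 − 11/18·R2.
R3 ← R3 + 20/9·R2.
R4 ← R4 − 55/6·R2.
R3 ← R3 / (2505/187).
R1 ← R1 − 33/17·R3.
R2 ← R2 + 322/187·R3.
R4 ← R4 − 257/17·R3.
R4 ← R4 / (-1705/167).
R1 ← R1 − 15/167·R4.
R2 ← R2 + 132/167·R4.
R3 ← R3 + 114/167·R4.
Reading off the reduced rows gives x1 = -1, x2 = -7/3, x3 = 0, x4 = -2.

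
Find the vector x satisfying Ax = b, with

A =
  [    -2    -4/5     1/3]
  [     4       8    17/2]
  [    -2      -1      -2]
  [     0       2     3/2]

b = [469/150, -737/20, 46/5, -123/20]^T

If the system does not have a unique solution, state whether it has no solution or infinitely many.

x_1 = -3/2, x_2 = -6/5, x_3 = -5/2

Row-reduce the augmented matrix:
R1 ← R1 / (-2).
R2 ← R2 − 4·R1.
R3 ← R3 + 2·R1.
R2 ← R2 / (32/5).
R1 ← R1 − 2/5·R2.
R3 ← R3 + 1/5·R2.
R4 ← R4 − 2·R2.
R3 ← R3 / (-131/64).
R1 ← R1 + 71/96·R3.
R2 ← R2 − 275/192·R3.
R4 ← R4 + 131/96·R3.
R4 reduces to 0 = 0, so the extra equation is consistent.
Reading off the reduced rows gives x_1 = -3/2, x_2 = -6/5, x_3 = -5/2.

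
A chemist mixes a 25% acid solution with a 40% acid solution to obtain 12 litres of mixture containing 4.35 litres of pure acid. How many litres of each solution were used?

litres of solution A: 3, litres of solution B: 9

Let a = litres of solution A, b = litres of solution B.
  a + b = 12
  (2/5)b + (1/4)a = 87/20
Row-reduce the augmented matrix:
R2 ← R2 − 1/4·R1.
R2 ← R2 / (3/20).
R1 ← R1 − 1·R2.
Reading off the reduced rows gives a = 3, b = 9.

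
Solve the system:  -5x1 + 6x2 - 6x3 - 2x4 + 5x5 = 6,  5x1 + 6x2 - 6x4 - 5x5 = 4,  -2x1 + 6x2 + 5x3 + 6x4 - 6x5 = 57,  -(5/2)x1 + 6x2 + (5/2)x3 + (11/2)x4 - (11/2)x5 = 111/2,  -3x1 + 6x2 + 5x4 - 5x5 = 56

Row-reduce:
R1 ← R1 / (-5).
R2 ← R2 − 5·R1.
R3 ← R3 + 2·R1.
R4 ← R4 + 5/2·R1.
R5 ← R5 + 3·R1.
R2 ← R2 / (12).
R1 ← R1 + 6/5·R2.
R3 ← R3 − 18/5·R2.
R4 ← R4 − 3·R2.
R5 ← R5 − 12/5·R2.
R3 ← R3 / (46/5).
R1 ← R1 − 3/5·R3.
R2 ← R2 + 1/2·R3.
R4 ← R4 − 7·R3.
R5 ← R5 − 24/5·R3.
R4 ← R4 / (3/2).
R1 ← R1 + 1·R4.
R2 ← R2 + 1/6·R4.
R3 ← R3 − 1·R4.
R5 ← R5 − 3·R4.
Row 5 reduces to 0 = 2, a contradiction. The system is inconsistent.

no solution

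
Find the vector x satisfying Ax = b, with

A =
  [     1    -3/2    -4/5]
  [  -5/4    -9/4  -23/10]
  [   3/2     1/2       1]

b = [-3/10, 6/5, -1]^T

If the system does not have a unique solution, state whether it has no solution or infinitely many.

infinitely many solutions

Row-reduce:
R2 ← R2 + 5/4·R1.
R3 ← R3 − 3/2·R1.
R2 ← R2 / (-33/8).
R1 ← R1 + 3/2·R2.
R3 ← R3 − 11/4·R2.
Rank is 2 with 3 unknowns, leaving x_3 free.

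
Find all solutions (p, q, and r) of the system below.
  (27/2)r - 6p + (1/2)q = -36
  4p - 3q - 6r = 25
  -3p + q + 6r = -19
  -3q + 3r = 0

no solution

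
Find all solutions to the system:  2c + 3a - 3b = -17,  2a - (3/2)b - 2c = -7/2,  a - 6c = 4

no solution

Row-reduce:
R1 ← R1 / (3).
R2 ← R2 − 2·R1.
R3 ← R3 − 1·R1.
R2 ← R2 / (1/2).
R1 ← R1 + 1·R2.
R3 ← R3 − 1·R2.
Row 3 reduces to 0 = -6, a contradiction. The system is inconsistent.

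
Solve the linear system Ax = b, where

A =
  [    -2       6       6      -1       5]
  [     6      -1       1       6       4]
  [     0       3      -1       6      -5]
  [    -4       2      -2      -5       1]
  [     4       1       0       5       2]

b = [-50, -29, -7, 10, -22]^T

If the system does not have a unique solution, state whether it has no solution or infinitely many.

Row-reduce the augmented matrix:
R1 ← R1 / (-2).
R2 ← R2 − 6·R1.
R4 ← R4 + 4·R1.
R5 ← R5 − 4·R1.
R2 ← R2 / (17).
R1 ← R1 + 3·R2.
R3 ← R3 − 3·R2.
R4 ← R4 + 10·R2.
R5 ← R5 − 13·R2.
R3 ← R3 / (-74/17).
R1 ← R1 − 6/17·R3.
R2 ← R2 − 19/17·R3.
R4 ← R4 + 48/17·R3.
R5 ← R5 + 43/17·R3.
R4 ← R4 / (-177/37).
R1 ← R1 − 109/74·R4.
R2 ← R2 − 117/74·R4.
R3 ← R3 + 93/74·R4.
R5 ← R5 + 183/74·R4.
R5 ← R5 / (-189/118).
R1 ← R1 − 445/177·R5.
R2 ← R2 − 175/118·R5.
R3 ← R3 + 9/118·R5.
R4 ← R4 + 281/177·R5.
Reading off the reduced rows gives x_1 = 2, x_2 = -2, x_3 = -3, x_4 = -4, x_5 = -4.

x_1 = 2, x_2 = -2, x_3 = -3, x_4 = -4, x_5 = -4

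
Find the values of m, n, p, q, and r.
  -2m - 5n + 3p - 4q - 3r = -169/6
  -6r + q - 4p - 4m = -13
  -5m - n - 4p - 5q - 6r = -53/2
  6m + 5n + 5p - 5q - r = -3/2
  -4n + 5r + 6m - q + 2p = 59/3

m = 3, n = 1/2, p = -7/3, q = 5/3, r = 2

Row-reduce the augmented matrix:
R1 ← R1 / (-2).
R2 ← R2 + 4·R1.
R3 ← R3 + 5·R1.
R4 ← R4 − 6·R1.
R5 ← R5 − 6·R1.
R2 ← R2 / (10).
R1 ← R1 − 5/2·R2.
R3 ← R3 − 23/2·R2.
R4 ← R4 + 10·R2.
R5 ← R5 + 19·R2.
Swap R3 and R4.
R3 ← R3 / (4).
R1 ← R1 − 1·R3.
R2 ← R2 + 1·R3.
R5 ← R5 + 8·R3.
R4 ← R4 / (-107/20).
R1 ← R1 − 7/4·R4.
R2 ← R2 + 11/10·R4.
R3 ← R3 + 2·R4.
R5 ← R5 + 119/10·R4.
R5 ← R5 / (-2925/107).
R1 ← R1 − 961/214·R5.
R2 ← R2 + 601/214·R5.
R3 ← R3 + 655/214·R5.
R4 ← R4 + 30/107·R5.
Reading off the reduced rows gives m = 3, n = 1/2, p = -7/3, q = 5/3, r = 2.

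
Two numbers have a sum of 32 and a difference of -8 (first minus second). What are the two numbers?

Let x = first number, y = second number.
  x + y = 32
  x - y = -8
From equation 1: x = 32 − y.
Substitute into equation 2 and solve: y = 20.
Then x = 12.

first number: 12, second number: 20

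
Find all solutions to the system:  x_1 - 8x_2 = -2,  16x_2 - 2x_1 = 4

infinitely many solutions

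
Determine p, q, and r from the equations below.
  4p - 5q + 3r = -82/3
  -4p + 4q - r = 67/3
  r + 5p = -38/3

Row-reduce the augmented matrix:
R1 ← R1 / (4).
R2 ← R2 + 4·R1.
R3 ← R3 − 5·R1.
R2 ← R2 / (-1).
R1 ← R1 + 5/4·R2.
R3 ← R3 − 25/4·R2.
R3 ← R3 / (39/4).
R1 ← R1 + 7/4·R3.
R2 ← R2 + 2·R3.
Reading off the reduced rows gives p = -7/3, q = 3, r = -1.

p = -7/3, q = 3, r = -1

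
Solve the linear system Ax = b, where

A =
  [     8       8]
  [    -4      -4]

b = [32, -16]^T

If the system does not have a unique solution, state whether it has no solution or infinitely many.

Row-reduce:
R1 ← R1 / (8).
R2 ← R2 + 4·R1.
Rank is 1 with 2 unknowns, leaving x_2 free.

infinitely many solutions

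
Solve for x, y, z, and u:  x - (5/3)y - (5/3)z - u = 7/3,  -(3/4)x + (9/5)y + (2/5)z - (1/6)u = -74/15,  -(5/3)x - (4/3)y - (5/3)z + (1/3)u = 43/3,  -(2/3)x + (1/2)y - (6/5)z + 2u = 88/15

Row-reduce the augmented matrix:
R2 ← R2 + 3/4·R1.
R3 ← R3 + 5/3·R1.
R4 ← R4 + 2/3·R1.
R2 ← R2 / (11/20).
R1 ← R1 + 5/3·R2.
R3 ← R3 + 37/9·R2.
R4 ← R4 + 11/18·R2.
R3 ← R3 / (-1069/99).
R1 ← R1 + 140/33·R3.
R2 ← R2 + 17/11·R3.
R4 ← R4 + 293/90·R3.
R4 ← R4 / (133858/48105).
R1 ← R1 + 1802/3207·R4.
R2 ← R2 + 1588/3207·R4.
R3 ← R3 − 2431/3207·R4.
Reading off the reduced rows gives x = -4, y = -4, z = -1, u = 2.

x = -4, y = -4, z = -1, u = 2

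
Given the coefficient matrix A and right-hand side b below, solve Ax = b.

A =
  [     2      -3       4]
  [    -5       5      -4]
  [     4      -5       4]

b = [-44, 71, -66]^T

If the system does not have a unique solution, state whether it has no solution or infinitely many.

Row-reduce the augmented matrix:
R1 ← R1 / (2).
R2 ← R2 + 5·R1.
R3 ← R3 − 4·R1.
R2 ← R2 / (-5/2).
R1 ← R1 + 3/2·R2.
R3 ← R3 − 1·R2.
R3 ← R3 / (-8/5).
R1 ← R1 + 8/5·R3.
R2 ← R2 + 12/5·R3.
Reading off the reduced rows gives x_1 = -5, x_2 = 6, x_3 = -4.

x_1 = -5, x_2 = 6, x_3 = -4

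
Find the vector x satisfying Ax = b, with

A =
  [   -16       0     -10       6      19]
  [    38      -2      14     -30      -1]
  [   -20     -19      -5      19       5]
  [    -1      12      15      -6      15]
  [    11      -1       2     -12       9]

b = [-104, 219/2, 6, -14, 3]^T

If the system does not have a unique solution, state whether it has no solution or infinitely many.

no solution

Row-reduce:
R1 ← R1 / (-16).
R2 ← R2 − 38·R1.
R3 ← R3 + 20·R1.
R4 ← R4 + 1·R1.
R5 ← R5 − 11·R1.
R2 ← R2 / (-2).
R3 ← R3 + 19·R2.
R4 ← R4 − 12·R2.
R5 ← R5 + 1·R2.
R3 ← R3 / (801/8).
R1 ← R1 − 5/8·R3.
R2 ← R2 − 39/8·R3.
R4 ← R4 + 343/8·R3.
R4 ← R4 / (-25535/801).
R1 ← R1 + 1106/801·R4.
R2 ← R2 − 8/267·R4.
R3 ← R3 − 1289/801·R4.
Row 5 reduces to 0 = 1/4, a contradiction. The system is inconsistent.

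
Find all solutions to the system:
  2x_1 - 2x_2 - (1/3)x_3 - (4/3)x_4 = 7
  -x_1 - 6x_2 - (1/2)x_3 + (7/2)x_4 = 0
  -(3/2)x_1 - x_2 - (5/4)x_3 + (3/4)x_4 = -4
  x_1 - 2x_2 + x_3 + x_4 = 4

Row-reduce:
R1 ← R1 / (2).
R2 ← R2 + 1·R1.
R3 ← R3 + 3/2·R1.
R4 ← R4 − 1·R1.
R2 ← R2 / (-7).
R1 ← R1 + 1·R2.
R3 ← R3 + 5/2·R2.
R4 ← R4 + 1·R2.
R3 ← R3 / (-53/42).
R1 ← R1 + 1/14·R3.
R2 ← R2 − 2/21·R3.
R4 ← R4 − 53/42·R3.
Rank is 3 with 4 unknowns, leaving x_4 free.

infinitely many solutions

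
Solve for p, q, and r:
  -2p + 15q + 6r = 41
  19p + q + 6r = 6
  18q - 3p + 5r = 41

p = -1, q = 1, r = 4

Row-reduce the augmented matrix:
R1 ← R1 / (-2).
R2 ← R2 − 19·R1.
R3 ← R3 + 3·R1.
R2 ← R2 / (287/2).
R1 ← R1 + 15/2·R2.
R3 ← R3 + 9/2·R2.
R3 ← R3 / (-83/41).
R1 ← R1 − 12/41·R3.
R2 ← R2 − 18/41·R3.
Reading off the reduced rows gives p = -1, q = 1, r = 4.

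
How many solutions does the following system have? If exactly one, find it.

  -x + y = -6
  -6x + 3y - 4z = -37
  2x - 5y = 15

Row-reduce the augmented matrix:
R1 ← R1 / (-1).
R2 ← R2 + 6·R1.
R3 ← R3 − 2·R1.
R2 ← R2 / (-3).
R1 ← R1 + 1·R2.
R3 ← R3 + 3·R2.
R3 ← R3 / (4).
R1 ← R1 − 4/3·R3.
R2 ← R2 − 4/3·R3.
Reading off the reduced rows gives x = 5, y = -1, z = 1.

x = 5, y = -1, z = 1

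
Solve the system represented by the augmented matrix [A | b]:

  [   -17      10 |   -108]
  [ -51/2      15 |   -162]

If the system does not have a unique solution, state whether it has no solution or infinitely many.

infinitely many solutions

Row-reduce:
R1 ← R1 / (-17).
R2 ← R2 + 51/2·R1.
Rank is 1 with 2 unknowns, leaving x_2 free.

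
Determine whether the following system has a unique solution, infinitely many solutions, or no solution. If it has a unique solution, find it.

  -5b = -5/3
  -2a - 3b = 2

Row-reduce the augmented matrix:
Swap R1 and R2.
R1 ← R1 / (-2).
R2 ← R2 / (-5).
R1 ← R1 − 3/2·R2.
Reading off the reduced rows gives a = -3/2, b = 1/3.

a = -3/2, b = 1/3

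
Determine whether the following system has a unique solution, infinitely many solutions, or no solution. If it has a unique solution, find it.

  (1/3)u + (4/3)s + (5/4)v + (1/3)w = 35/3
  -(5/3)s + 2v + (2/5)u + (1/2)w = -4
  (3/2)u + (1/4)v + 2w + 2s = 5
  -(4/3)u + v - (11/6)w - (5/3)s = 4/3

Row-reduce the augmented matrix:
R1 ← R1 / (1/3).
R2 ← R2 − 2/5·R1.
R3 ← R3 − 3/2·R1.
R4 ← R4 + 4/3·R1.
R2 ← R2 / (1/2).
R1 ← R1 − 15/4·R2.
R3 ← R3 + 43/8·R2.
R4 ← R4 − 6·R2.
R3 ← R3 / (63/40).
R1 ← R1 − 1/4·R3.
R2 ← R2 − 1/5·R3.
R4 ← R4 + 17/10·R3.
R4 ← R4 / (122/189).
R1 ← R1 − 6560/189·R4.
R2 ← R2 + 296/189·R4.
R3 ← R3 + 4694/189·R4.
Reading off the reduced rows gives u = 0, v = 4, w = -4, s = 6.

u = 0, v = 4, w = -4, s = 6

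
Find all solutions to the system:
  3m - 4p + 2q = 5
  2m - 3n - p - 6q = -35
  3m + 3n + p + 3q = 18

infinitely many solutions

Row-reduce:
R1 ← R1 / (3).
R2 ← R2 − 2·R1.
R3 ← R3 − 3·R1.
R2 ← R2 / (-3).
R3 ← R3 − 3·R2.
R3 ← R3 / (20/3).
R1 ← R1 + 4/3·R3.
R2 ← R2 + 5/9·R3.
Rank is 3 with 4 unknowns, leaving q free.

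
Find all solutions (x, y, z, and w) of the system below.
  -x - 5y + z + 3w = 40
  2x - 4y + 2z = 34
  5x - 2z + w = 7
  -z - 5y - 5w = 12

x = 2, y = -6, z = 3, w = 3

Row-reduce the augmented matrix:
R1 ← R1 / (-1).
R2 ← R2 − 2·R1.
R3 ← R3 − 5·R1.
R2 ← R2 / (-14).
R1 ← R1 − 5·R2.
R3 ← R3 + 25·R2.
R4 ← R4 + 5·R2.
R3 ← R3 / (-29/7).
R1 ← R1 − 3/7·R3.
R2 ← R2 + 2/7·R3.
R4 ← R4 + 17/7·R3.
R4 ← R4 / (-297/29).
R1 ← R1 + 9/29·R4.
R2 ← R2 + 23/29·R4.
R3 ← R3 + 37/29·R4.
Reading off the reduced rows gives x = 2, y = -6, z = 3, w = 3.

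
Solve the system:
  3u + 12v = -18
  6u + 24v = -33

Row-reduce:
R1 ← R1 / (3).
R2 ← R2 − 6·R1.
Row 2 reduces to 0 = 3, a contradiction. The system is inconsistent.

no solution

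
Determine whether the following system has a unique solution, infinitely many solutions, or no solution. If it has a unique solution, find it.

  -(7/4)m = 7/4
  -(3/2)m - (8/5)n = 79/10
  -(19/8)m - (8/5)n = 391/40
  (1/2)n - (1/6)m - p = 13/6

no solution

Row-reduce:
R1 ← R1 / (-7/4).
R2 ← R2 + 3/2·R1.
R3 ← R3 + 19/8·R1.
R4 ← R4 + 1/6·R1.
R2 ← R2 / (-8/5).
R3 ← R3 + 8/5·R2.
R4 ← R4 − 1/2·R2.
Swap R3 and R4.
R3 ← R3 / (-1).
Row 4 reduces to 0 = 1, a contradiction. The system is inconsistent.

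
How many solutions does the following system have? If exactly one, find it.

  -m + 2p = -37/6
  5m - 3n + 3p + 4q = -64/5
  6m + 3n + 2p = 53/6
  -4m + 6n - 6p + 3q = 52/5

Row-reduce the augmented matrix:
R1 ← R1 / (-1).
R2 ← R2 − 5·R1.
R3 ← R3 − 6·R1.
R4 ← R4 + 4·R1.
R2 ← R2 / (-3).
R3 ← R3 − 3·R2.
R4 ← R4 − 6·R2.
R3 ← R3 / (27).
R1 ← R1 + 2·R3.
R2 ← R2 + 13/3·R3.
R4 ← R4 − 12·R3.
R4 ← R4 / (83/9).
R1 ← R1 − 8/27·R4.
R2 ← R2 + 56/81·R4.
R3 ← R3 − 4/27·R4.
Reading off the reduced rows gives m = 3/2, n = 3/2, p = -7/3, q = -11/5.

m = 3/2, n = 3/2, p = -7/3, q = -11/5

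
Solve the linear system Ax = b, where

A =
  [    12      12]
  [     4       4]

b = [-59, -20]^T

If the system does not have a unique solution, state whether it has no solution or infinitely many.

no solution

Row-reduce:
R1 ← R1 / (12).
R2 ← R2 − 4·R1.
Row 2 reduces to 0 = -1/3, a contradiction. The system is inconsistent.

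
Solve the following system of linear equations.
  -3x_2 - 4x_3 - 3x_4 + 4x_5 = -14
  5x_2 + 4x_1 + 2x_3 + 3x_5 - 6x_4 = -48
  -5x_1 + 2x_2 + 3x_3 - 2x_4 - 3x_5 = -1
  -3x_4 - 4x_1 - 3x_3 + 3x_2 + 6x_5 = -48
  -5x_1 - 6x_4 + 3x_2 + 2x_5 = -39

x_1 = 0, x_2 = -5, x_3 = 2, x_4 = 3, x_5 = -3

Row-reduce the augmented matrix:
Swap R1 and R2.
R1 ← R1 / (4).
R3 ← R3 + 5·R1.
R4 ← R4 + 4·R1.
R5 ← R5 + 5·R1.
R2 ← R2 / (-3).
R1 ← R1 − 5/4·R2.
R3 ← R3 − 33/4·R2.
R4 ← R4 − 8·R2.
R5 ← R5 − 37/4·R2.
R3 ← R3 / (-11/2).
R1 ← R1 + 7/6·R3.
R2 ← R2 − 4/3·R3.
R4 ← R4 + 35/3·R3.
R5 ← R5 + 59/6·R3.
R4 ← R4 / (1363/66).
R1 ← R1 − 67/66·R4.
R2 ← R2 + 109/33·R4.
R3 ← R3 − 71/22·R4.
R5 ← R5 − 593/66·R4.
R5 ← R5 / (-868/1363).
R1 ← R1 − 249/1363·R5.
R2 ← R2 − 919/1363·R5.
R3 ← R3 + 1792/1363·R5.
R4 ← R4 + 347/1363·R5.
Reading off the reduced rows gives x_1 = 0, x_2 = -5, x_3 = 2, x_4 = 3, x_5 = -3.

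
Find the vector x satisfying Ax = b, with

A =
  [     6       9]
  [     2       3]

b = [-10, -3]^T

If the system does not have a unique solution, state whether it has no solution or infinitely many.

Row-reduce:
R1 ← R1 / (6).
R2 ← R2 − 2·R1.
Row 2 reduces to 0 = 1/3, a contradiction. The system is inconsistent.

no solution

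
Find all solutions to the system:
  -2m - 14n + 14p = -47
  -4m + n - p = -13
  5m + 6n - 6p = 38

no solution

Row-reduce:
R1 ← R1 / (-2).
R2 ← R2 + 4·R1.
R3 ← R3 − 5·R1.
R2 ← R2 / (29).
R1 ← R1 − 7·R2.
R3 ← R3 + 29·R2.
Row 3 reduces to 0 = 3/2, a contradiction. The system is inconsistent.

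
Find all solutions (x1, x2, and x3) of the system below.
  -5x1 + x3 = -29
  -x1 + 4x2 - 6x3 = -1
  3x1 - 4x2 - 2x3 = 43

Row-reduce the augmented matrix:
R1 ← R1 / (-5).
R2 ← R2 + 1·R1.
R3 ← R3 − 3·R1.
R2 ← R2 / (4).
R3 ← R3 + 4·R2.
R3 ← R3 / (-38/5).
R1 ← R1 + 1/5·R3.
R2 ← R2 + 31/20·R3.
Reading off the reduced rows gives x1 = 5, x2 = -5, x3 = -4.

x1 = 5, x2 = -5, x3 = -4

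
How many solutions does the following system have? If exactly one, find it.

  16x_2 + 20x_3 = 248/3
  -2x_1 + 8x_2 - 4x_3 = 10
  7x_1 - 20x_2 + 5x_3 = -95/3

x_1 = 5/3, x_2 = 8/3, x_3 = 2

Row-reduce the augmented matrix:
Swap R1 and R2.
R1 ← R1 / (-2).
R3 ← R3 − 7·R1.
R2 ← R2 / (16).
R1 ← R1 + 4·R2.
R3 ← R3 − 8·R2.
R3 ← R3 / (-19).
R1 ← R1 − 7·R3.
R2 ← R2 − 5/4·R3.
Reading off the reduced rows gives x_1 = 5/3, x_2 = 8/3, x_3 = 2.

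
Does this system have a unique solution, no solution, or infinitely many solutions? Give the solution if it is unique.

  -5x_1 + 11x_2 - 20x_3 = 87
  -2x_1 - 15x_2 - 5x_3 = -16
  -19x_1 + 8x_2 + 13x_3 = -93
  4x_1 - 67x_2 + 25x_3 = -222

Row-reduce the augmented matrix:
R1 ← R1 / (-5).
R2 ← R2 + 2·R1.
R3 ← R3 + 19·R1.
R4 ← R4 − 4·R1.
R2 ← R2 / (-97/5).
R1 ← R1 + 11/5·R2.
R3 ← R3 + 169/5·R2.
R4 ← R4 + 291/5·R2.
R3 ← R3 / (8126/97).
R1 ← R1 − 355/97·R3.
R2 ← R2 + 15/97·R3.
R4 reduces to 0 = 0, so the extra equation is consistent.
Reading off the reduced rows gives x_1 = 3, x_2 = 2, x_3 = -4.

x_1 = 3, x_2 = 2, x_3 = -4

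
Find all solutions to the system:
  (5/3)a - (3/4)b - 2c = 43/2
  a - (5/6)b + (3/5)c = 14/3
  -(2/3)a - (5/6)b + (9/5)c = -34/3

a = 6, b = -2, c = -5

Row-reduce the augmented matrix:
R1 ← R1 / (5/3).
R2 ← R2 − 1·R1.
R3 ← R3 + 2/3·R1.
R2 ← R2 / (-23/60).
R1 ← R1 + 9/20·R2.
R3 ← R3 + 17/15·R2.
R3 ← R3 / (-497/115).
R1 ← R1 + 381/115·R3.
R2 ← R2 + 108/23·R3.
Reading off the reduced rows gives a = 6, b = -2, c = -5.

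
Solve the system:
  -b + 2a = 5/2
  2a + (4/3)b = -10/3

a = 0, b = -5/2

Row-reduce the augmented matrix:
R1 ← R1 / (2).
R2 ← R2 − 2·R1.
R2 ← R2 / (7/3).
R1 ← R1 + 1/2·R2.
Reading off the reduced rows gives a = 0, b = -5/2.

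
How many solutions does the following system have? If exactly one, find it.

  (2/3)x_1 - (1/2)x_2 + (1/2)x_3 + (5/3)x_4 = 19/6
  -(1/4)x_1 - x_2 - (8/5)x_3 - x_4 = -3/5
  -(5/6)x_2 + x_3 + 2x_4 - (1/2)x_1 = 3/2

Row-reduce:
R1 ← R1 / (2/3).
R2 ← R2 + 1/4·R1.
R3 ← R3 + 1/2·R1.
R2 ← R2 / (-19/16).
R1 ← R1 + 3/4·R2.
R3 ← R3 + 29/24·R2.
R3 ← R3 / (1603/570).
R1 ← R1 − 156/95·R3.
R2 ← R2 − 113/95·R3.
Rank is 3 with 4 unknowns, leaving x_4 free.

infinitely many solutions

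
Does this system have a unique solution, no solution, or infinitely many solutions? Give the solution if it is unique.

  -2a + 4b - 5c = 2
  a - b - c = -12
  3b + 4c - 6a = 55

a = -5, b = 3, c = 4

Row-reduce the augmented matrix:
R1 ← R1 / (-2).
R2 ← R2 − 1·R1.
R3 ← R3 + 6·R1.
R1 ← R1 + 2·R2.
R3 ← R3 + 9·R2.
R3 ← R3 / (-25/2).
R1 ← R1 + 9/2·R3.
R2 ← R2 + 7/2·R3.
Reading off the reduced rows gives a = -5, b = 3, c = 4.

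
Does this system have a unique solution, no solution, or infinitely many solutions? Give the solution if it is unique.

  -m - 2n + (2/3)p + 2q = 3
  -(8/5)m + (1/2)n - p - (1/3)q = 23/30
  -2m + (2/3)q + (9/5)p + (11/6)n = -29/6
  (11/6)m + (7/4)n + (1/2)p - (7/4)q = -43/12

Row-reduce the augmented matrix:
R1 ← R1 / (-1).
R2 ← R2 + 8/5·R1.
R3 ← R3 + 2·R1.
R4 ← R4 − 11/6·R1.
R2 ← R2 / (37/10).
R1 ← R1 − 2·R2.
R3 ← R3 − 35/6·R2.
R4 ← R4 + 23/12·R2.
R3 ← R3 / (6202/1665).
R1 ← R1 − 50/111·R3.
R2 ← R2 + 62/111·R3.
R4 ← R4 − 217/333·R3.
R4 ← R4 / (-4865/15948).
R1 ← R1 + 3355/9303·R4.
R2 ← R2 + 1921/3101·R4.
R3 ← R3 − 3725/6202·R4.
Reading off the reduced rows gives m = -1, n = -3, p = 0, q = -2.

m = -1, n = -3, p = 0, q = -2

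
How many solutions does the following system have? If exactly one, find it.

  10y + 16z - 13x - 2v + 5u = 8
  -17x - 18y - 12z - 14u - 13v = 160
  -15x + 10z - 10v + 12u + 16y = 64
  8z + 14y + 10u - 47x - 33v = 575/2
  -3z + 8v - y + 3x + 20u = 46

no solution

Row-reduce:
R1 ← R1 / (-13).
R2 ← R2 + 17·R1.
R3 ← R3 + 15·R1.
R4 ← R4 + 47·R1.
R5 ← R5 − 3·R1.
R2 ← R2 / (-404/13).
R1 ← R1 + 10/13·R2.
R3 ← R3 − 58/13·R2.
R4 ← R4 + 288/13·R2.
R5 ← R5 − 17/13·R2.
R3 ← R3 / (-1332/101).
R1 ← R1 + 42/101·R3.
R2 ← R2 − 107/101·R3.
R4 ← R4 + 2664/101·R3.
R5 ← R5 + 70/101·R3.
Swap R4 and R5.
R4 ← R4 / (2233/111).
R1 ← R1 − 3/148·R4.
R2 ← R2 − 821/888·R4.
R3 ← R3 + 221/888·R4.
Row 5 reduces to 0 = -1/2, a contradiction. The system is inconsistent.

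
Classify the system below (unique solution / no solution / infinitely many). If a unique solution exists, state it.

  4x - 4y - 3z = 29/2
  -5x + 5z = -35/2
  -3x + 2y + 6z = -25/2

x = 3, y = -1/4, z = -1/2

Row-reduce the augmented matrix:
R1 ← R1 / (4).
R2 ← R2 + 5·R1.
R3 ← R3 + 3·R1.
R2 ← R2 / (-5).
R1 ← R1 + 1·R2.
R3 ← R3 + 1·R2.
R3 ← R3 / (7/2).
R1 ← R1 + 1·R3.
R2 ← R2 + 1/4·R3.
Reading off the reduced rows gives x = 3, y = -1/4, z = -1/2.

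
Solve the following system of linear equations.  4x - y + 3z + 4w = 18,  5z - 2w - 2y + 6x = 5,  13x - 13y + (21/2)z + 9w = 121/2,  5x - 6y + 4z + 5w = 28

Row-reduce:
R1 ← R1 / (4).
R2 ← R2 − 6·R1.
R3 ← R3 − 13·R1.
R4 ← R4 − 5·R1.
R2 ← R2 / (-1/2).
R1 ← R1 + 1/4·R2.
R3 ← R3 + 39/4·R2.
R4 ← R4 + 19/4·R2.
R3 ← R3 / (-9).
R1 ← R1 − 1/2·R3.
R2 ← R2 + 1·R3.
R4 ← R4 + 9/2·R3.
Row 4 reduces to 0 = -1, a contradiction. The system is inconsistent.

no solution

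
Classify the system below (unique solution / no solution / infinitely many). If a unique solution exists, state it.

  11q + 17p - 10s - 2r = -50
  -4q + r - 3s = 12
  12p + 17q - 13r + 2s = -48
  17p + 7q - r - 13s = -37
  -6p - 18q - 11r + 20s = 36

no solution

Row-reduce:
R1 ← R1 / (17).
R3 ← R3 − 12·R1.
R4 ← R4 − 17·R1.
R5 ← R5 + 6·R1.
R2 ← R2 / (-4).
R1 ← R1 − 11/17·R2.
R3 ← R3 − 157/17·R2.
R4 ← R4 + 4·R2.
R5 ← R5 + 240/17·R2.
R3 ← R3 / (-631/68).
R1 ← R1 − 3/68·R3.
R2 ← R2 + 1/4·R3.
R5 ← R5 + 259/17·R3.
Swap R4 and R5.
R4 ← R4 / (14865/631).
R1 ← R1 + 671/631·R4.
R2 ← R2 − 437/631·R4.
R3 ← R3 + 145/631·R4.
Row 5 reduces to 0 = 1, a contradiction. The system is inconsistent.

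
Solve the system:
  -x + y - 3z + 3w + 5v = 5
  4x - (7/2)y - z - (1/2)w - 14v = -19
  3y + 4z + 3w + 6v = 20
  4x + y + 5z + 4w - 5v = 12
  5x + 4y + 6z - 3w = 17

Row-reduce:
R1 ← R1 / (-1).
R2 ← R2 − 4·R1.
R4 ← R4 − 4·R1.
R5 ← R5 − 5·R1.
R2 ← R2 / (1/2).
R1 ← R1 + 1·R2.
R3 ← R3 − 3·R2.
R4 ← R4 − 5·R2.
R5 ← R5 − 9·R2.
R3 ← R3 / (82).
R1 ← R1 + 23·R3.
R2 ← R2 + 26·R3.
R4 ← R4 − 123·R3.
R5 ← R5 − 225·R3.
Swap R4 and R5.
R4 ← R4 / (-570/41).
R1 ← R1 − 61/41·R4.
R2 ← R2 − 85/41·R4.
R3 ← R3 + 33/41·R4.
Row 5 reduces to 0 = 1, a contradiction. The system is inconsistent.

no solution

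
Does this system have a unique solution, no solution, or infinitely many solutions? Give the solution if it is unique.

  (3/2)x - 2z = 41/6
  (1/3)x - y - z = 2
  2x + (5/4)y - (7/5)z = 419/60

x = 1, y = 1, z = -8/3

Row-reduce the augmented matrix:
R1 ← R1 / (3/2).
R2 ← R2 − 1/3·R1.
R3 ← R3 − 2·R1.
R2 ← R2 / (-1).
R3 ← R3 − 5/4·R2.
R3 ← R3 / (103/180).
R1 ← R1 + 4/3·R3.
R2 ← R2 − 5/9·R3.
Reading off the reduced rows gives x = 1, y = 1, z = -8/3.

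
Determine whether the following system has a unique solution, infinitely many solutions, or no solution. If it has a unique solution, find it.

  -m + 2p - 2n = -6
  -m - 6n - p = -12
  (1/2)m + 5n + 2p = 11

no solution

Row-reduce:
R1 ← R1 / (-1).
R2 ← R2 + 1·R1.
R3 ← R3 − 1/2·R1.
R2 ← R2 / (-4).
R1 ← R1 − 2·R2.
R3 ← R3 − 4·R2.
Row 3 reduces to 0 = 2, a contradiction. The system is inconsistent.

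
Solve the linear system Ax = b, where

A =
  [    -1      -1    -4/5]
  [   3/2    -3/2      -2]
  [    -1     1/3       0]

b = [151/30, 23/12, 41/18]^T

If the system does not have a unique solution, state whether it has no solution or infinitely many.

x_1 = -5/2, x_2 = -2/3, x_3 = -7/3

Row-reduce the augmented matrix:
R1 ← R1 / (-1).
R2 ← R2 − 3/2·R1.
R3 ← R3 + 1·R1.
R2 ← R2 / (-3).
R1 ← R1 − 1·R2.
R3 ← R3 − 4/3·R2.
R3 ← R3 / (-28/45).
R1 ← R1 + 4/15·R3.
R2 ← R2 − 16/15·R3.
Reading off the reduced rows gives x_1 = -5/2, x_2 = -2/3, x_3 = -7/3.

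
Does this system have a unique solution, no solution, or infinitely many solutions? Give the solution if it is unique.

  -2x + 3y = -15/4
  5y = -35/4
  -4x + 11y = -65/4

x = -3/4, y = -7/4

Row-reduce the augmented matrix:
R1 ← R1 / (-2).
R3 ← R3 + 4·R1.
R2 ← R2 / (5).
R1 ← R1 + 3/2·R2.
R3 ← R3 − 5·R2.
R3 reduces to 0 = 0, so the extra equation is consistent.
Reading off the reduced rows gives x = -3/4, y = -7/4.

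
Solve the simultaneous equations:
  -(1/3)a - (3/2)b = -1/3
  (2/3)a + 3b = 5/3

no solution

Row-reduce:
R1 ← R1 / (-1/3).
R2 ← R2 − 2/3·R1.
Row 2 reduces to 0 = 1, a contradiction. The system is inconsistent.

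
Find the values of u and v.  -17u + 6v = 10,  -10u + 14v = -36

u = -2, v = -4

Row-reduce the augmented matrix:
R1 ← R1 / (-17).
R2 ← R2 + 10·R1.
R2 ← R2 / (178/17).
R1 ← R1 + 6/17·R2.
Reading off the reduced rows gives u = -2, v = -4.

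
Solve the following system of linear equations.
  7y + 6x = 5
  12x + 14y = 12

Row-reduce:
R1 ← R1 / (6).
R2 ← R2 − 12·R1.
Row 2 reduces to 0 = 2, a contradiction. The system is inconsistent.

no solution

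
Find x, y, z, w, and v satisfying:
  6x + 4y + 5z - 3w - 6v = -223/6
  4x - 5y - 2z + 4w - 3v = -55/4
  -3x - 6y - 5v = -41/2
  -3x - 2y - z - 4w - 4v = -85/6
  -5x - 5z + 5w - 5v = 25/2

x = -5/3, y = 7/4, z = -7/3, w = 3/2, v = 3

Row-reduce the augmented matrix:
R1 ← R1 / (6).
R2 ← R2 − 4·R1.
R3 ← R3 + 3·R1.
R4 ← R4 + 3·R1.
R5 ← R5 + 5·R1.
R2 ← R2 / (-23/3).
R1 ← R1 − 2/3·R2.
R3 ← R3 + 4·R2.
R5 ← R5 − 10/3·R2.
R3 ← R3 / (243/46).
R1 ← R1 − 17/46·R3.
R2 ← R2 − 16/23·R3.
R4 ← R4 − 3/2·R3.
R5 ← R5 + 145/46·R3.
R4 ← R4 / (-113/27).
R1 ← R1 − 28/81·R4.
R2 ← R2 + 14/81·R4.
R3 ← R3 + 71/81·R4.
R5 ← R5 − 190/81·R4.
R5 ← R5 / (-17510/1017).
R1 ← R1 + 707/1017·R5.
R2 ← R2 − 1201/1017·R5.
R3 ← R3 + 665/1017·R5.
R4 ← R4 − 371/339·R5.
Reading off the reduced rows gives x = -5/3, y = 7/4, z = -7/3, w = 3/2, v = 3.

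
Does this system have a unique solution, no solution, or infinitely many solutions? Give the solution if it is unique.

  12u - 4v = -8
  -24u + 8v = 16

Row-reduce:
R1 ← R1 / (12).
R2 ← R2 + 24·R1.
Rank is 1 with 2 unknowns, leaving v free.

infinitely many solutions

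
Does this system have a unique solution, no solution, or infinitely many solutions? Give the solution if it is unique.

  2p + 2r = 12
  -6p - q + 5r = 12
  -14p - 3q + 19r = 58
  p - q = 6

no solution

Row-reduce:
R1 ← R1 / (2).
R2 ← R2 + 6·R1.
R3 ← R3 + 14·R1.
R4 ← R4 − 1·R1.
R2 ← R2 / (-1).
R3 ← R3 + 3·R2.
R4 ← R4 + 1·R2.
Swap R3 and R4.
R3 ← R3 / (-12).
R1 ← R1 − 1·R3.
R2 ← R2 + 11·R3.
Row 4 reduces to 0 = -2, a contradiction. The system is inconsistent.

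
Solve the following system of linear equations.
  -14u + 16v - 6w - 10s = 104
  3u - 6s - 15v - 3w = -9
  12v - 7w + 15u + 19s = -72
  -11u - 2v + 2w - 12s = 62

infinitely many solutions

Row-reduce:
R1 ← R1 / (-14).
R2 ← R2 − 3·R1.
R3 ← R3 − 15·R1.
R4 ← R4 + 11·R1.
R2 ← R2 / (-81/7).
R1 ← R1 + 8/7·R2.
R3 ← R3 − 204/7·R2.
R4 ← R4 + 102/7·R2.
R3 ← R3 / (-218/9).
R1 ← R1 − 23/27·R3.
R2 ← R2 − 10/27·R3.
R4 ← R4 − 109/9·R3.
Rank is 3 with 4 unknowns, leaving s free.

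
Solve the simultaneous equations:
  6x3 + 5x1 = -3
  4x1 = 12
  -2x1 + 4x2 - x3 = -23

Row-reduce the augmented matrix:
R1 ← R1 / (5).
R2 ← R2 − 4·R1.
R3 ← R3 + 2·R1.
Swap R2 and R3.
R2 ← R2 / (4).
R3 ← R3 / (-24/5).
R1 ← R1 − 6/5·R3.
R2 ← R2 − 7/20·R3.
Reading off the reduced rows gives x1 = 3, x2 = -5, x3 = -3.

x1 = 3, x2 = -5, x3 = -3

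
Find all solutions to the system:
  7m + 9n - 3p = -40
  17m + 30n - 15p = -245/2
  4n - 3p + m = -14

no solution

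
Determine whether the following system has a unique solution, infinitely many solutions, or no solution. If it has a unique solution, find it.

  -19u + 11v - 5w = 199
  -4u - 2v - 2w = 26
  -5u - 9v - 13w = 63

Row-reduce the augmented matrix:
R1 ← R1 / (-19).
R2 ← R2 + 4·R1.
R3 ← R3 + 5·R1.
R2 ← R2 / (-82/19).
R1 ← R1 + 11/19·R2.
R3 ← R3 + 226/19·R2.
R3 ← R3 / (-372/41).
R1 ← R1 − 16/41·R3.
R2 ← R2 − 9/41·R3.
Reading off the reduced rows gives u = -6, v = 5, w = -6.

u = -6, v = 5, w = -6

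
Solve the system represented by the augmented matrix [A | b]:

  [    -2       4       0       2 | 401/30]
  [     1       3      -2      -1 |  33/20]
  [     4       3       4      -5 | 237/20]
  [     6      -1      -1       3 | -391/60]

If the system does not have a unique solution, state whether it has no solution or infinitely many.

Row-reduce the augmented matrix:
R1 ← R1 / (-2).
R2 ← R2 − 1·R1.
R3 ← R3 − 4·R1.
R4 ← R4 − 6·R1.
R2 ← R2 / (5).
R1 ← R1 + 2·R2.
R3 ← R3 − 11·R2.
R4 ← R4 − 11·R2.
R3 ← R3 / (42/5).
R1 ← R1 + 4/5·R3.
R2 ← R2 + 2/5·R3.
R4 ← R4 − 17/5·R3.
R4 ← R4 / (395/42).
R1 ← R1 + 23/21·R4.
R2 ← R2 + 1/21·R4.
R3 ← R3 + 5/42·R4.
Reading off the reduced rows gives x_1 = -3/5, x_2 = 8/3, x_3 = 5/2, x_4 = 3/4.

x_1 = -3/5, x_2 = 8/3, x_3 = 5/2, x_4 = 3/4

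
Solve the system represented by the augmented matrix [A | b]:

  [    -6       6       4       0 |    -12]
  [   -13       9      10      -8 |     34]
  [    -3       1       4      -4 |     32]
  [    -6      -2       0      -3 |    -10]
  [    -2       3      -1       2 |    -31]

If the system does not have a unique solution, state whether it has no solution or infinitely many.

Row-reduce the augmented matrix:
R1 ← R1 / (-6).
R2 ← R2 + 13·R1.
R3 ← R3 + 3·R1.
R4 ← R4 + 6·R1.
R5 ← R5 + 2·R1.
R2 ← R2 / (-4).
R1 ← R1 + 1·R2.
R3 ← R3 + 2·R2.
R4 ← R4 + 8·R2.
R5 ← R5 − 1·R2.
R3 ← R3 / (4/3).
R1 ← R1 + 1·R3.
R2 ← R2 + 1/3·R3.
R4 ← R4 + 20/3·R3.
R5 ← R5 + 2·R3.
R4 ← R4 / (13).
R1 ← R1 − 2·R4.
R2 ← R2 − 2·R4.
R5 reduces to 0 = 0, so the extra equation is consistent.
Reading off the reduced rows gives x_1 = 5, x_2 = -1, x_3 = 6, x_4 = -6.

x_1 = 5, x_2 = -1, x_3 = 6, x_4 = -6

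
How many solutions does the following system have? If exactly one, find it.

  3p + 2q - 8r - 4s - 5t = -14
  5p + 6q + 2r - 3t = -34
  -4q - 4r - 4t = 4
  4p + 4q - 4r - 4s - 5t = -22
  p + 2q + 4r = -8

infinitely many solutions

Row-reduce:
R1 ← R1 / (3).
R2 ← R2 − 5·R1.
R4 ← R4 − 4·R1.
R5 ← R5 − 1·R1.
R2 ← R2 / (8/3).
R1 ← R1 − 2/3·R2.
R3 ← R3 + 4·R2.
R4 ← R4 − 4/3·R2.
R5 ← R5 − 4/3·R2.
R3 ← R3 / (19).
R1 ← R1 + 13/2·R3.
R2 ← R2 − 23/4·R3.
R4 ← R4 + 1·R3.
R5 ← R5 + 1·R3.
R4 ← R4 / (-28/19).
R1 ← R1 − 8/19·R4.
R2 ← R2 + 10/19·R4.
R3 ← R3 − 10/19·R4.
R5 ← R5 + 28/19·R4.
Rank is 4 with 5 unknowns, leaving t free.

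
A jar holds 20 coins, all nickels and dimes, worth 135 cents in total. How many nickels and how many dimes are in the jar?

nickels: 13, dimes: 7

Let n = nickels, d = dimes.
  n + d = 20
  5n + 10d = 135
From equation 1: n = 20 − d.
Substitute into equation 2 and solve: d = 7.
Then n = 13.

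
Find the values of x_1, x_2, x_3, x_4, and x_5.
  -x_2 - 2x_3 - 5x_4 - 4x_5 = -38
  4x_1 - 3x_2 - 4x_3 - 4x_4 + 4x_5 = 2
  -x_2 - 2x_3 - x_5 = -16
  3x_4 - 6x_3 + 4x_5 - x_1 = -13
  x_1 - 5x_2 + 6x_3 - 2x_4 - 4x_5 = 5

Row-reduce the augmented matrix:
Swap R1 and R2.
R1 ← R1 / (4).
R4 ← R4 + 1·R1.
R5 ← R5 − 1·R1.
R2 ← R2 / (-1).
R1 ← R1 + 3/4·R2.
R3 ← R3 + 1·R2.
R4 ← R4 + 3/4·R2.
R5 ← R5 + 17/4·R2.
Swap R3 and R4.
R3 ← R3 / (-11/2).
R1 ← R1 − 1/2·R3.
R2 ← R2 − 2·R3.
R5 ← R5 − 31/2·R3.
R4 ← R4 / (5).
R1 ← R1 − 36/11·R4.
R2 ← R2 − 78/11·R4.
R3 ← R3 + 23/22·R4.
R5 ← R5 − 401/11·R4.
R5 ← R5 / (697/55).
R1 ← R1 − 152/55·R5.
R2 ← R2 − 146/55·R5.
R3 ← R3 + 91/110·R5.
R4 ← R4 − 3/5·R5.
Reading off the reduced rows gives x_1 = 5, x_2 = 2, x_3 = 5, x_4 = 2, x_5 = 4.

x_1 = 5, x_2 = 2, x_3 = 5, x_4 = 2, x_5 = 4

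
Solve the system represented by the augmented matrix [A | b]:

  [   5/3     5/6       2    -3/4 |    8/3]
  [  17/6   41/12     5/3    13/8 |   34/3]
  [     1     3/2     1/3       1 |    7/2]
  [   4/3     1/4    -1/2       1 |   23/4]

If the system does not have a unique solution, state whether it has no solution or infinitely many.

no solution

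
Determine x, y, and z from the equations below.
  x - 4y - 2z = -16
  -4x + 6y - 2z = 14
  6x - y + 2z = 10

x = 2, y = 4, z = 1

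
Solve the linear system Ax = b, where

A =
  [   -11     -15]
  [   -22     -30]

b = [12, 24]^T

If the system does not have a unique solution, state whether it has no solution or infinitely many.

infinitely many solutions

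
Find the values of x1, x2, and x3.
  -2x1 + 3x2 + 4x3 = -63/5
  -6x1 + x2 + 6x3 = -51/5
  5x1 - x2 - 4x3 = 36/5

x1 = -1/3, x2 = -11/5, x3 = -5/3

Row-reduce the augmented matrix:
R1 ← R1 / (-2).
R2 ← R2 + 6·R1.
R3 ← R3 − 5·R1.
R2 ← R2 / (-8).
R1 ← R1 + 3/2·R2.
R3 ← R3 − 13/2·R2.
R3 ← R3 / (9/8).
R1 ← R1 + 7/8·R3.
R2 ← R2 − 3/4·R3.
Reading off the reduced rows gives x1 = -1/3, x2 = -11/5, x3 = -5/3.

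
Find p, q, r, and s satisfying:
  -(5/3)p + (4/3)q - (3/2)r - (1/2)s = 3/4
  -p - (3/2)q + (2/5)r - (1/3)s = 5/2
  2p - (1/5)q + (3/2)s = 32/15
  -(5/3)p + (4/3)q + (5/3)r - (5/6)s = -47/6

Row-reduce the augmented matrix:
R1 ← R1 / (-5/3).
R2 ← R2 + 1·R1.
R3 ← R3 − 2·R1.
R4 ← R4 + 5/3·R1.
R2 ← R2 / (-23/10).
R1 ← R1 + 4/5·R2.
R3 ← R3 − 7/5·R2.
R3 ← R3 / (-116/115).
R1 ← R1 − 103/230·R3.
R2 ← R2 + 13/23·R3.
R4 ← R4 − 19/6·R3.
R4 ← R4 / (10141/4176).
R1 ← R1 − 1629/2320·R4.
R2 ← R2 + 111/232·R4.
R3 ← R3 + 607/696·R4.
Reading off the reduced rows gives p = -2/3, q = -7/3, r = -5/2, s = 2.

p = -2/3, q = -7/3, r = -5/2, s = 2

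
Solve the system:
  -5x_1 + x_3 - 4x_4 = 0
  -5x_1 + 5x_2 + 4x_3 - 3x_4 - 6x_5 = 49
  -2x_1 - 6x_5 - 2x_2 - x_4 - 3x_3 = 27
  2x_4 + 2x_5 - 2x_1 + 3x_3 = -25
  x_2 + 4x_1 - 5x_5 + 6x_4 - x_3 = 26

x_1 = 1, x_2 = 6, x_3 = -3, x_4 = -2, x_5 = -5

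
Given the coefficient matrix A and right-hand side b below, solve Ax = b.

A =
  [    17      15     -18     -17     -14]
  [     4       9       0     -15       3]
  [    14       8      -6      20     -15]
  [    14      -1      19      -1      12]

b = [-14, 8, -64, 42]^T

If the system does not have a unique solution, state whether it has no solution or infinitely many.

Row-reduce:
R1 ← R1 / (17).
R2 ← R2 − 4·R1.
R3 ← R3 − 14·R1.
R4 ← R4 − 14·R1.
R2 ← R2 / (93/17).
R1 ← R1 − 15/17·R2.
R3 ← R3 + 74/17·R2.
R4 ← R4 + 227/17·R2.
R3 ← R3 / (378/31).
R1 ← R1 + 54/31·R3.
R2 ← R2 − 24/31·R3.
R4 ← R4 − 1369/31·R3.
R4 ← R4 / (-59698/567).
R1 ← R1 − 92/21·R4.
R2 ← R2 + 683/189·R4.
R3 ← R3 − 1174/567·R4.
Rank is 4 with 5 unknowns, leaving x_5 free.

infinitely many solutions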